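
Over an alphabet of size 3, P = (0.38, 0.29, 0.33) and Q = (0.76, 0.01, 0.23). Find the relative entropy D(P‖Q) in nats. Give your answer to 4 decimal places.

D(P‖Q) = Σ p·ln(p/q).
  0.38·ln(0.38/0.76) = -0.26340
  0.29·ln(0.29/0.01) = 0.97652
  0.33·ln(0.33/0.23) = 0.11913
D(P‖Q) = 0.8323 nats.

0.8323 nats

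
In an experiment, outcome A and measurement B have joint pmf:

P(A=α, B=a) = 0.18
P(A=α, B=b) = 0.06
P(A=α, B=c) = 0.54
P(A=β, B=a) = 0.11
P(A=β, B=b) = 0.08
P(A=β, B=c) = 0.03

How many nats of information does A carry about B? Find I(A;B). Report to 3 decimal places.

0.121 nats

Marginals: p(A) = (0.7800, 0.2200), p(B) = (0.2900, 0.1400, 0.5700).
I(A;B) = Σ p(x,y)·ln[p(x,y)/(p(x)p(y))].
  (α,a): 0.18·ln(0.7958) = -0.0411
  (α,b): 0.06·ln(0.5495) = -0.0359
  (α,c): 0.54·ln(1.2146) = 0.1050
  (β,a): 0.11·ln(1.7241) = 0.0599
  (β,b): 0.08·ln(2.5974) = 0.0764
  (β,c): 0.03·ln(0.2392) = -0.0429
Sum = 0.121 nats.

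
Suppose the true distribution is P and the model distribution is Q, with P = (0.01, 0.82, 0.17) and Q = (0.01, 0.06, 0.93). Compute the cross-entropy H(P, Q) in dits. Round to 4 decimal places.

1.0273 dits

H(P,Q) = −Σ p·log₁₀ q.
  −0.01·log₁₀(0.01) = 0.02000
  −0.82·log₁₀(0.06) = 1.00192
  −0.17·log₁₀(0.93) = 0.00536
H(P,Q) = 1.0273 dits.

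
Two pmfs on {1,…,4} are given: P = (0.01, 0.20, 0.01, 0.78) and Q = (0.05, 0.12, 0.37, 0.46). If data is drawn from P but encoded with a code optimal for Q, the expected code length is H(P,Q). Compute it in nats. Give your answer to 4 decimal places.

H(P,Q) = −Σ p·ln q.
  −0.01·ln(0.05) = 0.02996
  −0.20·ln(0.12) = 0.42405
  −0.01·ln(0.37) = 0.00994
  −0.78·ln(0.46) = 0.60569
H(P,Q) = 1.0696 nats.

1.0696 nats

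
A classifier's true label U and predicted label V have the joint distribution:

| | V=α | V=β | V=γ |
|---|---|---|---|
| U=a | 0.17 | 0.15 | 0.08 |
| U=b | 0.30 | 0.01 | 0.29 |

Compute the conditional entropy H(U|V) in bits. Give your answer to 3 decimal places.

0.776 bits

Chain rule: H(U|V) = H(U,V) − H(V).
Marginals: p(U) = (0.4000, 0.6000), p(V) = (0.4700, 0.1600, 0.3700).
H(U,V) = 2.2421 bits; H(V) = 1.4657 bits.
H(U|V) = 2.2421 − 1.4657 = 0.776 bits.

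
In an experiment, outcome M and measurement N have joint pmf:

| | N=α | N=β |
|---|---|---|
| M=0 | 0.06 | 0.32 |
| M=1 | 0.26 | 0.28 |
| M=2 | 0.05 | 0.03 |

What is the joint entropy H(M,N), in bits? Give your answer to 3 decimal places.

2.157 bits

H(M,N) = −Σ p(x,y)·log₂ p(x,y) over all 6 cells.
  cell (0,α): −0.06·log₂0.06 = 0.2435
  cell (0,β): −0.32·log₂0.32 = 0.5260
  cell (1,α): −0.26·log₂0.26 = 0.5053
  cell (1,β): −0.28·log₂0.28 = 0.5142
  cell (2,α): −0.05·log₂0.05 = 0.2161
  cell (2,β): −0.03·log₂0.03 = 0.1518
Sum = 2.157 bits.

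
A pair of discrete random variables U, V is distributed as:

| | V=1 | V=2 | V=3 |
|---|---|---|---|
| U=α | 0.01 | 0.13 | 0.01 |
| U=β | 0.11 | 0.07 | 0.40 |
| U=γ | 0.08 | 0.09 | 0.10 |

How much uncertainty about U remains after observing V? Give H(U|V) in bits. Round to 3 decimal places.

1.122 bits

Marginals: p(U) = (0.1500, 0.5800, 0.2700), p(V) = (0.2000, 0.2900, 0.5100).
H(U|V) = Σ p(V) · H(U|V=·).
  V=1: p=0.2000, H(U|V=1) = 1.2192
  V=2: p=0.2900, H(U|V=2) = 1.5378
  V=3: p=0.5100, H(U|V=3) = 0.8470
Weighted sum = 1.122 bits.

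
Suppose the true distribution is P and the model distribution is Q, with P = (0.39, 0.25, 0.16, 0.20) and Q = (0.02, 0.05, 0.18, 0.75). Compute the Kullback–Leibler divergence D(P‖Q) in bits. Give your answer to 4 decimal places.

1.8432 bits

D(P‖Q) = Σ p·log₂(p/q).
  0.39·log₂(0.39/0.02) = 1.67131
  0.25·log₂(0.25/0.05) = 0.58048
  0.16·log₂(0.16/0.18) = -0.02719
  0.20·log₂(0.20/0.75) = -0.38138
D(P‖Q) = 1.8432 bits.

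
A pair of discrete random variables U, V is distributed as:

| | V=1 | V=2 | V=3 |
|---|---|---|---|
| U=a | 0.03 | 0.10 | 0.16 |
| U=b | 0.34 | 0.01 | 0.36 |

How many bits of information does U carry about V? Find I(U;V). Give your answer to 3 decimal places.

0.207 bits

Marginals: p(U) = (0.2900, 0.7100), p(V) = (0.3700, 0.1100, 0.5200).
I(U;V) = Σ p(x,y)·log₂[p(x,y)/(p(x)p(y))].
  (a,1): 0.03·log₂(0.2796) = -0.0552
  (a,2): 0.10·log₂(3.1348) = 0.1648
  (a,3): 0.16·log₂(1.0610) = 0.0137
  (b,1): 0.34·log₂(1.2943) = 0.1265
  (b,2): 0.01·log₂(0.1280) = -0.0297
  (b,3): 0.36·log₂(0.9751) = -0.0131
Sum = 0.207 bits.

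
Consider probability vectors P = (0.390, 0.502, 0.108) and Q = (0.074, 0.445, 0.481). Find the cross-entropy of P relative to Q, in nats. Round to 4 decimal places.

H(P,Q) = −Σ p·ln q.
  −0.390·ln(0.074) = 1.01544
  −0.502·ln(0.445) = 0.40646
  −0.108·ln(0.481) = 0.07904
H(P,Q) = 1.5009 nats.

1.5009 nats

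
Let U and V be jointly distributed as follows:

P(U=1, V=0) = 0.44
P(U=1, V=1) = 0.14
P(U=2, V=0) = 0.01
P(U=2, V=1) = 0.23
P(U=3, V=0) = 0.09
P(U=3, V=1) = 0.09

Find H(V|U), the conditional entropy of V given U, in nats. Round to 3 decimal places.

0.487 nats

Chain rule: H(V|U) = H(U,V) − H(U).
Marginals: p(U) = (0.5800, 0.2400, 0.1800), p(V) = (0.5400, 0.4600).
H(U,V) = 1.4540 nats; H(U) = 0.9671 nats.
H(V|U) = 1.4540 − 0.9671 = 0.487 nats.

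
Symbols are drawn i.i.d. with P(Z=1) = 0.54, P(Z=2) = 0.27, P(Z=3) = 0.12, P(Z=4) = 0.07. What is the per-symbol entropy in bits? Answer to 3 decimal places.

H(Z) = −Σ p·log₂ p.
  −(0.54)·log₂(0.54) = 0.4800
  −(0.27)·log₂(0.27) = 0.5100
  −(0.12)·log₂(0.12) = 0.3671
  −(0.07)·log₂(0.07) = 0.2686
Sum: 0.4800 + 0.5100 + 0.3671 + 0.2686 = 1.626 bits.

1.626 bits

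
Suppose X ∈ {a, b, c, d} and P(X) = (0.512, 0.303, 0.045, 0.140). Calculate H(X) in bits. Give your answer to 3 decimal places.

1.615 bits

H(X) = −Σ p·log₂ p.
  −(0.512)·log₂(0.512) = 0.4945
  −(0.303)·log₂(0.303) = 0.5220
  −(0.045)·log₂(0.045) = 0.2013
  −(0.140)·log₂(0.140) = 0.3971
Sum: 0.4945 + 0.5220 + 0.2013 + 0.3971 = 1.615 bits.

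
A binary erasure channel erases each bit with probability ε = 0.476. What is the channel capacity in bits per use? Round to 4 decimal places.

0.5240 bits

Binary erasure channel: capacity C = 1 − ε.
C = 1 − 0.476 = 0.5240 bits per channel use.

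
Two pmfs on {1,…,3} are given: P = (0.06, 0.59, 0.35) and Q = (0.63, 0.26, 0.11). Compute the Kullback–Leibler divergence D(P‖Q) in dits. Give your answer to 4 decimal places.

D(P‖Q) = Σ p·log₁₀(p/q).
  0.06·log₁₀(0.06/0.63) = -0.06127
  0.59·log₁₀(0.59/0.26) = 0.20997
  0.35·log₁₀(0.35/0.11) = 0.17594
D(P‖Q) = 0.3246 dits.

0.3246 dits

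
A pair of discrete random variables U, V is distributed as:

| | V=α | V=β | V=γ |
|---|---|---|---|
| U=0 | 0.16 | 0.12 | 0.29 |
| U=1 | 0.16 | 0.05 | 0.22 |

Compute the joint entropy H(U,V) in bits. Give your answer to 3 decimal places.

2.428 bits

H(U,V) = −Σ p(x,y)·log₂ p(x,y) over all 6 cells.
  cell (0,α): −0.16·log₂0.16 = 0.4230
  cell (0,β): −0.12·log₂0.12 = 0.3671
  cell (0,γ): −0.29·log₂0.29 = 0.5179
  cell (1,α): −0.16·log₂0.16 = 0.4230
  cell (1,β): −0.05·log₂0.05 = 0.2161
  cell (1,γ): −0.22·log₂0.22 = 0.4806
Sum = 2.428 bits.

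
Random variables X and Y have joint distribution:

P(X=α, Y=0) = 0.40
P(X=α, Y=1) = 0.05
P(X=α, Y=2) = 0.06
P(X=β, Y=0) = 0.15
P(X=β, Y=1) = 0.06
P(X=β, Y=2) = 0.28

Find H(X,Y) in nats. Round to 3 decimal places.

H(X,Y) = −Σ p(x,y)·ln p(x,y) over all 6 cells.
  cell (α,0): −0.40·ln0.40 = 0.3665
  cell (α,1): −0.05·ln0.05 = 0.1498
  cell (α,2): −0.06·ln0.06 = 0.1688
  cell (β,0): −0.15·ln0.15 = 0.2846
  cell (β,1): −0.06·ln0.06 = 0.1688
  cell (β,2): −0.28·ln0.28 = 0.3564
Sum = 1.495 nats.

1.495 nats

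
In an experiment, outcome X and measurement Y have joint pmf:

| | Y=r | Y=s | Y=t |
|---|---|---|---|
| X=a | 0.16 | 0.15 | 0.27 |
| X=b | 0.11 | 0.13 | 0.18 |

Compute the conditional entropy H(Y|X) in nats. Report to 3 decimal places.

Chain rule: H(Y|X) = H(X,Y) − H(X).
Marginals: p(X) = (0.5800, 0.4200), p(Y) = (0.2700, 0.2800, 0.4500).
H(X,Y) = 1.7480 nats; H(X) = 0.6803 nats.
H(Y|X) = 1.7480 − 0.6803 = 1.068 nats.

1.068 nats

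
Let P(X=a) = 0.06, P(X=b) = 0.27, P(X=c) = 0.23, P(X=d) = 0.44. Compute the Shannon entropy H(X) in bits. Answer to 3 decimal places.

H(X) = −Σ p·log₂ p.
  −(0.06)·log₂(0.06) = 0.2435
  −(0.27)·log₂(0.27) = 0.5100
  −(0.23)·log₂(0.23) = 0.4877
  −(0.44)·log₂(0.44) = 0.5211
Sum: 0.2435 + 0.5100 + 0.4877 + 0.5211 = 1.762 bits.

1.762 bits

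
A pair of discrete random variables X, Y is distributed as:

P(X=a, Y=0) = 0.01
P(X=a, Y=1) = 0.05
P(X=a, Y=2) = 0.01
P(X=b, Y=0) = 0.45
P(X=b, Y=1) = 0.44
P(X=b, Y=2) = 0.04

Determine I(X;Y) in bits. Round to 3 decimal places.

0.027 bits

Marginals: p(X) = (0.0700, 0.9300), p(Y) = (0.4600, 0.4900, 0.0500).
I(X;Y) = H(X) + H(Y) − H(X,Y).
H(X) = 0.3659, H(Y) = 1.2357, H(X,Y) = 1.5743.
I(X;Y) = 0.3659 + 1.2357 − 1.5743 = 0.027 bits.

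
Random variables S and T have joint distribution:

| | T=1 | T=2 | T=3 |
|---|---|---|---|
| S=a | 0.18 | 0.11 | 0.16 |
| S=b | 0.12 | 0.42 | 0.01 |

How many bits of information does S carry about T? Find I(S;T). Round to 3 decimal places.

Marginals: p(S) = (0.4500, 0.5500), p(T) = (0.3000, 0.5300, 0.1700).
I(S;T) = Σ p(x,y)·log₂[p(x,y)/(p(x)p(y))].
  (a,1): 0.18·log₂(1.3333) = 0.0747
  (a,2): 0.11·log₂(0.4612) = -0.1228
  (a,3): 0.16·log₂(2.0915) = 0.1703
  (b,1): 0.12·log₂(0.7273) = -0.0551
  (b,2): 0.42·log₂(1.4408) = 0.2213
  (b,3): 0.01·log₂(0.1070) = -0.0322
Sum = 0.256 bits.

0.256 bits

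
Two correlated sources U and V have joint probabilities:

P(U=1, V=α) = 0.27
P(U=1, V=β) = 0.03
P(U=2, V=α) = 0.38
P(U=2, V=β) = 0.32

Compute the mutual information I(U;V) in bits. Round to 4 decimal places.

Marginals: p(U) = (0.3000, 0.7000), p(V) = (0.6500, 0.3500).
I(U;V) = Σ p(x,y)·log₂[p(x,y)/(p(x)p(y))].
  (1,α): 0.27·log₂(1.3846) = 0.12676
  (1,β): 0.03·log₂(0.2857) = -0.05422
  (2,α): 0.38·log₂(0.8352) = -0.09875
  (2,β): 0.32·log₂(1.3061) = 0.12329
Sum = 0.0971 bits.

0.0971 bits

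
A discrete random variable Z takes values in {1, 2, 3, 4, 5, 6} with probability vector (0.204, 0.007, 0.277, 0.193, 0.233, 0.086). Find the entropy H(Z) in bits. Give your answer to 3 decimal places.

H(Z) = −Σ p·log₂ p.
  −(0.204)·log₂(0.204) = 0.4678
  −(0.007)·log₂(0.007) = 0.0501
  −(0.277)·log₂(0.277) = 0.5130
  −(0.193)·log₂(0.193) = 0.4581
  −(0.233)·log₂(0.233) = 0.4897
  −(0.086)·log₂(0.086) = 0.3044
Sum: 0.4678 + 0.0501 + 0.5130 + 0.4581 + 0.4897 + 0.3044 = 2.283 bits.

2.283 bits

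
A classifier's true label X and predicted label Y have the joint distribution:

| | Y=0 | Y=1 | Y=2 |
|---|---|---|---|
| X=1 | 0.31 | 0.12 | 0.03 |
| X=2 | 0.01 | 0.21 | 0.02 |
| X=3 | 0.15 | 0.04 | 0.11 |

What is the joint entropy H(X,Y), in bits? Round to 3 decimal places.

H(X,Y) = −Σ p(x,y)·log₂ p(x,y) over all 9 cells.
  cell (1,0): −0.31·log₂0.31 = 0.5238
  cell (1,1): −0.12·log₂0.12 = 0.3671
  cell (1,2): −0.03·log₂0.03 = 0.1518
  cell (2,0): −0.01·log₂0.01 = 0.0664
  cell (2,1): −0.21·log₂0.21 = 0.4728
  cell (2,2): −0.02·log₂0.02 = 0.1129
  cell (3,0): −0.15·log₂0.15 = 0.4105
  cell (3,1): −0.04·log₂0.04 = 0.1858
  cell (3,2): −0.11·log₂0.11 = 0.3503
Sum = 2.641 bits.

2.641 bits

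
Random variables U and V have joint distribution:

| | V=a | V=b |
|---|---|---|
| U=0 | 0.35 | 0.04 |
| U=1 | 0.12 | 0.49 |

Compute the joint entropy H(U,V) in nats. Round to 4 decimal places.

1.1002 nats

H(U,V) = −Σ p(x,y)·ln p(x,y) over all 4 cells.
  cell (0,a): −0.35·ln0.35 = 0.36744
  cell (0,b): −0.04·ln0.04 = 0.12876
  cell (1,a): −0.12·ln0.12 = 0.25443
  cell (1,b): −0.49·ln0.49 = 0.34954
Sum = 1.1002 nats.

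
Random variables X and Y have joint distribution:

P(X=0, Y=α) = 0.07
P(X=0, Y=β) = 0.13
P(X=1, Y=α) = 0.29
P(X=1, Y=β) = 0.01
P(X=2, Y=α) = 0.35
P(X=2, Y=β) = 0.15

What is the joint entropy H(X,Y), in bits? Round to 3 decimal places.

H(X,Y) = −Σ p(x,y)·log₂ p(x,y) over all 6 cells.
  cell (0,α): −0.07·log₂0.07 = 0.2686
  cell (0,β): −0.13·log₂0.13 = 0.3826
  cell (1,α): −0.29·log₂0.29 = 0.5179
  cell (1,β): −0.01·log₂0.01 = 0.0664
  cell (2,α): −0.35·log₂0.35 = 0.5301
  cell (2,β): −0.15·log₂0.15 = 0.4105
Sum = 2.176 bits.

2.176 bits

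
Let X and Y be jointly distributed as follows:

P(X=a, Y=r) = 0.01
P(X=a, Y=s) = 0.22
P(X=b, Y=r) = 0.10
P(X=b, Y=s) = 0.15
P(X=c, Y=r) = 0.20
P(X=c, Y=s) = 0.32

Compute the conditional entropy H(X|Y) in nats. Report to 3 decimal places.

0.961 nats

Marginals: p(X) = (0.2300, 0.2500, 0.5200), p(Y) = (0.3100, 0.6900).
H(X|Y) = Σ p(Y) · H(X|Y=·).
  Y=r: p=0.3100, H(X|Y=r) = 0.7585
  Y=s: p=0.6900, H(X|Y=s) = 1.0526
Weighted sum = 0.961 nats.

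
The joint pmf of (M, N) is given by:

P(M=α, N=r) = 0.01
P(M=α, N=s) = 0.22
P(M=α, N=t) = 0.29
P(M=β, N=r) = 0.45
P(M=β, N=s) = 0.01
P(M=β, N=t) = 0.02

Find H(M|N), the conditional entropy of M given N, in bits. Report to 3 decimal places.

Chain rule: H(M|N) = H(M,N) − H(N).
Marginals: p(M) = (0.5200, 0.4800), p(N) = (0.4600, 0.2300, 0.3100).
H(M,N) = 1.7626 bits; H(N) = 1.5268 bits.
H(M|N) = 1.7626 − 1.5268 = 0.236 bits.

0.236 bits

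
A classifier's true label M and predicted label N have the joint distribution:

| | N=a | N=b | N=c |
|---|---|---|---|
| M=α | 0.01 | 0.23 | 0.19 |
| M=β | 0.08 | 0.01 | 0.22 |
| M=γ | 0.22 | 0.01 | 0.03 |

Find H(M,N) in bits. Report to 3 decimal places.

H(M,N) = −Σ p(x,y)·log₂ p(x,y) over all 9 cells.
  cell (α,a): −0.01·log₂0.01 = 0.0664
  cell (α,b): −0.23·log₂0.23 = 0.4877
  cell (α,c): −0.19·log₂0.19 = 0.4552
  cell (β,a): −0.08·log₂0.08 = 0.2915
  cell (β,b): −0.01·log₂0.01 = 0.0664
  cell (β,c): −0.22·log₂0.22 = 0.4806
  cell (γ,a): −0.22·log₂0.22 = 0.4806
  cell (γ,b): −0.01·log₂0.01 = 0.0664
  cell (γ,c): −0.03·log₂0.03 = 0.1518
Sum = 2.547 bits.

2.547 bits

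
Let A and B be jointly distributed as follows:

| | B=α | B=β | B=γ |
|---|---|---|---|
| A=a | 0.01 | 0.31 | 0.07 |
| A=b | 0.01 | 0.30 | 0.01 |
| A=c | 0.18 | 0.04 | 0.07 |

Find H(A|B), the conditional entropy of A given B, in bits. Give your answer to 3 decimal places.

1.133 bits

Chain rule: H(A|B) = H(A,B) − H(B).
Marginals: p(A) = (0.3900, 0.3200, 0.2900), p(B) = (0.2000, 0.6500, 0.1500).
H(A,B) = 2.4124 bits; H(B) = 1.2789 bits.
H(A|B) = 2.4124 − 1.2789 = 1.133 bits.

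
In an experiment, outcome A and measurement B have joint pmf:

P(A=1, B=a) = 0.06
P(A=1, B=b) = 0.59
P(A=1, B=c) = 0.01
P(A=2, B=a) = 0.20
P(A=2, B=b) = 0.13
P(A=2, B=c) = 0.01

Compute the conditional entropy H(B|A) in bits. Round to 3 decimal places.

Marginals: p(A) = (0.6600, 0.3400), p(B) = (0.2600, 0.7200, 0.0200).
H(B|A) = Σ p(A) · H(B|A=·).
  A=1: p=0.6600, H(B|A=1) = 0.5507
  A=2: p=0.3400, H(B|A=2) = 1.1303
Weighted sum = 0.748 bits.

0.748 bits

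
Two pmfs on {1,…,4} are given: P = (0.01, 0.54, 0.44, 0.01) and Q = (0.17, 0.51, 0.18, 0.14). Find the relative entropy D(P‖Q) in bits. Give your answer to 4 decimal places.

0.5330 bits

D(P‖Q) = Σ p·log₂(p/q).
  0.01·log₂(0.01/0.17) = -0.04087
  0.54·log₂(0.54/0.51) = 0.04453
  0.44·log₂(0.44/0.18) = 0.56738
  0.01·log₂(0.01/0.14) = -0.03807
D(P‖Q) = 0.5330 bits.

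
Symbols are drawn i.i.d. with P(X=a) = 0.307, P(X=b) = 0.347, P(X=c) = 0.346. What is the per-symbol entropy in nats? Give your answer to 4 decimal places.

1.0970 nats

H(X) = −Σ p·ln p.
  −(0.307)·ln(0.307) = 0.36254
  −(0.347)·ln(0.347) = 0.36728
  −(0.346)·ln(0.346) = 0.36722
Sum: 0.36254 + 0.36728 + 0.36722 = 1.0970 nats.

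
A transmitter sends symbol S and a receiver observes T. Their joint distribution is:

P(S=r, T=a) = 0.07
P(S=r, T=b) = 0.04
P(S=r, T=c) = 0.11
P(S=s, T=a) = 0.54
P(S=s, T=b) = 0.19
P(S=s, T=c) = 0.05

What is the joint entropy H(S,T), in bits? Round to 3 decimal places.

1.956 bits

H(S,T) = −Σ p(x,y)·log₂ p(x,y) over all 6 cells.
  cell (r,a): −0.07·log₂0.07 = 0.2686
  cell (r,b): −0.04·log₂0.04 = 0.1858
  cell (r,c): −0.11·log₂0.11 = 0.3503
  cell (s,a): −0.54·log₂0.54 = 0.4800
  cell (s,b): −0.19·log₂0.19 = 0.4552
  cell (s,c): −0.05·log₂0.05 = 0.2161
Sum = 1.956 bits.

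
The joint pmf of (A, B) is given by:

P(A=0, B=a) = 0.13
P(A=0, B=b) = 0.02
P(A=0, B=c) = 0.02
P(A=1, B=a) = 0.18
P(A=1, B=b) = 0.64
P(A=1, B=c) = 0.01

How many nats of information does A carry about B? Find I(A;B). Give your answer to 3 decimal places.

Marginals: p(A) = (0.1700, 0.8300), p(B) = (0.3100, 0.6600, 0.0300).
I(A;B) = Σ p(x,y)·ln[p(x,y)/(p(x)p(y))].
  (0,a): 0.13·ln(2.4668) = 0.1174
  (0,b): 0.02·ln(0.1783) = -0.0345
  (0,c): 0.02·ln(3.9216) = 0.0273
  (1,a): 0.18·ln(0.6996) = -0.0643
  (1,b): 0.64·ln(1.1683) = 0.0996
  (1,c): 0.01·ln(0.4016) = -0.0091
Sum = 0.136 nats.

0.136 nats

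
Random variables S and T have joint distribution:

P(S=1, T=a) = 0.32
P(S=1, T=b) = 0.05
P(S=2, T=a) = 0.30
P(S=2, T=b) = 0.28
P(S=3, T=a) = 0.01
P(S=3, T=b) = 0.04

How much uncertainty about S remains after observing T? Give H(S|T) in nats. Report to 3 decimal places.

0.748 nats

Chain rule: H(S|T) = H(S,T) − H(T).
Marginals: p(S) = (0.3700, 0.5800, 0.0500), p(T) = (0.6300, 0.3700).
H(S,T) = 1.4068 nats; H(T) = 0.6590 nats.
H(S|T) = 1.4068 − 0.6590 = 0.748 nats.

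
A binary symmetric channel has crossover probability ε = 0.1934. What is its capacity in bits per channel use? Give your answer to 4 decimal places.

0.2915 bits

Binary symmetric channel: C = 1 − h₂(ε) where h₂ is the binary entropy function.
h₂(0.1934) = −0.1934·log₂0.1934 − 0.8066·log₂0.8066 = 0.7085.
C = 1 − 0.7085 = 0.2915 bits per channel use.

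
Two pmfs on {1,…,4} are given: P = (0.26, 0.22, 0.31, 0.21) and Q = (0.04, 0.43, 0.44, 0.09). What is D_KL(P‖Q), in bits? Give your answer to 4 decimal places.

0.5895 bits

D(P‖Q) = Σ p·log₂(p/q).
  0.26·log₂(0.26/0.04) = 0.70211
  0.22·log₂(0.22/0.43) = -0.21270
  0.31·log₂(0.31/0.44) = -0.15662
  0.21·log₂(0.21/0.09) = 0.25670
D(P‖Q) = 0.5895 bits.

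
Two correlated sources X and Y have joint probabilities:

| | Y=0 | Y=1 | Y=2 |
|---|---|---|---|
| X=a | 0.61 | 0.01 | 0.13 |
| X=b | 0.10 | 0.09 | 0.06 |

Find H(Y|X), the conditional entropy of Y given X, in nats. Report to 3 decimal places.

0.666 nats

Marginals: p(X) = (0.7500, 0.2500), p(Y) = (0.7100, 0.1000, 0.1900).
H(Y|X) = Σ p(X) · H(Y|X=·).
  X=a: p=0.7500, H(Y|X=a) = 0.5294
  X=b: p=0.2500, H(Y|X=b) = 1.0768
Weighted sum = 0.666 nats.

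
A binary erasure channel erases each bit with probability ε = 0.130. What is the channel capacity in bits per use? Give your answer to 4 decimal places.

0.8700 bits

Binary erasure channel: capacity C = 1 − ε.
C = 1 − 0.130 = 0.8700 bits per channel use.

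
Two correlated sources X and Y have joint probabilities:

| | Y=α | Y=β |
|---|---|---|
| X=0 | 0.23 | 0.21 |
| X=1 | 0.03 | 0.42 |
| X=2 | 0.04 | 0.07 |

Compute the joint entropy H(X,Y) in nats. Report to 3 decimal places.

H(X,Y) = −Σ p(x,y)·ln p(x,y) over all 6 cells.
  cell (0,α): −0.23·ln0.23 = 0.3380
  cell (0,β): −0.21·ln0.21 = 0.3277
  cell (1,α): −0.03·ln0.03 = 0.1052
  cell (1,β): −0.42·ln0.42 = 0.3644
  cell (2,α): −0.04·ln0.04 = 0.1288
  cell (2,β): −0.07·ln0.07 = 0.1861
Sum = 1.450 nats.

1.450 nats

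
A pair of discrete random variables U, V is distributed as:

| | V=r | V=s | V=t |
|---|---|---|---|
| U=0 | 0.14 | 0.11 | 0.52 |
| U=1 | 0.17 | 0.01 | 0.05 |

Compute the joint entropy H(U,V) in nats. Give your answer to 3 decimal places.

H(U,V) = −Σ p(x,y)·ln p(x,y) over all 6 cells.
  cell (0,r): −0.14·ln0.14 = 0.2753
  cell (0,s): −0.11·ln0.11 = 0.2428
  cell (0,t): −0.52·ln0.52 = 0.3400
  cell (1,r): −0.17·ln0.17 = 0.3012
  cell (1,s): −0.01·ln0.01 = 0.0461
  cell (1,t): −0.05·ln0.05 = 0.1498
Sum = 1.355 nats.

1.355 nats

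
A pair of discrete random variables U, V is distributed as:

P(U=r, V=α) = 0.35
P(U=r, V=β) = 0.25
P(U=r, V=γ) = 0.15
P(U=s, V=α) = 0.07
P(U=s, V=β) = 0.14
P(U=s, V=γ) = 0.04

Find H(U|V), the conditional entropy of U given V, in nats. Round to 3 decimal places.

Chain rule: H(U|V) = H(U,V) − H(V).
Marginals: p(U) = (0.7500, 0.2500), p(V) = (0.4200, 0.3900, 0.1900).
H(U,V) = 1.5887 nats; H(V) = 1.0471 nats.
H(U|V) = 1.5887 − 1.0471 = 0.542 nats.

0.542 nats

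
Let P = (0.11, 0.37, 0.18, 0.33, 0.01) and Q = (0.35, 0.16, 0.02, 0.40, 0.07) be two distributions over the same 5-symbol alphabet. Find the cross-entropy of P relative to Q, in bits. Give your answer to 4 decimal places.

2.6353 bits

H(P,Q) = −Σ p·log₂ q.
  −0.11·log₂(0.35) = 0.16660
  −0.37·log₂(0.16) = 0.97823
  −0.18·log₂(0.02) = 1.01589
  −0.33·log₂(0.40) = 0.43624
  −0.01·log₂(0.07) = 0.03837
H(P,Q) = 2.6353 bits.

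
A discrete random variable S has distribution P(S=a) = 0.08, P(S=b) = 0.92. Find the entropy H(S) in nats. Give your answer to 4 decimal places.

H(S) = −Σ p·ln p.
  −(0.08)·ln(0.08) = 0.20206
  −(0.92)·ln(0.92) = 0.07671
Sum: 0.20206 + 0.07671 = 0.2788 nats.

0.2788 nats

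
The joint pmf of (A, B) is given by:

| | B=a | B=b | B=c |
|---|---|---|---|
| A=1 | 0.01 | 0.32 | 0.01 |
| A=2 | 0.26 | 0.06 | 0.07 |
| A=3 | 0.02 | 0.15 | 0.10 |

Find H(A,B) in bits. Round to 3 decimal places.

2.532 bits

H(A,B) = −Σ p(x,y)·log₂ p(x,y) over all 9 cells.
  cell (1,a): −0.01·log₂0.01 = 0.0664
  cell (1,b): −0.32·log₂0.32 = 0.5260
  cell (1,c): −0.01·log₂0.01 = 0.0664
  cell (2,a): −0.26·log₂0.26 = 0.5053
  cell (2,b): −0.06·log₂0.06 = 0.2435
  cell (2,c): −0.07·log₂0.07 = 0.2686
  cell (3,a): −0.02·log₂0.02 = 0.1129
  cell (3,b): −0.15·log₂0.15 = 0.4105
  cell (3,c): −0.10·log₂0.10 = 0.3322
Sum = 2.532 bits.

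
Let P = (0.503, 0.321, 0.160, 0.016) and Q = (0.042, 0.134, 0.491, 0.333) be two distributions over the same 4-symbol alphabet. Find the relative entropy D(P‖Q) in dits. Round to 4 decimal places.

0.5652 dits

D(P‖Q) = Σ p·log₁₀(p/q).
  0.503·log₁₀(0.503/0.042) = 0.54239
  0.321·log₁₀(0.321/0.134) = 0.12179
  0.160·log₁₀(0.160/0.491) = -0.07791
  0.016·log₁₀(0.016/0.333) = -0.02109
D(P‖Q) = 0.5652 dits.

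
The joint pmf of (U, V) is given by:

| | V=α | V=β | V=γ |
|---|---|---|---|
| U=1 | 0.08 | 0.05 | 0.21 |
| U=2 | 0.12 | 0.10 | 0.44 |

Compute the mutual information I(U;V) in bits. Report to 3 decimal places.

0.003 bits

Marginals: p(U) = (0.3400, 0.6600), p(V) = (0.2000, 0.1500, 0.6500).
I(U;V) = H(U) + H(V) − H(U,V).
H(U) = 0.9248, H(V) = 1.2789, H(U,V) = 2.2008.
I(U;V) = 0.9248 + 1.2789 − 2.2008 = 0.003 bits.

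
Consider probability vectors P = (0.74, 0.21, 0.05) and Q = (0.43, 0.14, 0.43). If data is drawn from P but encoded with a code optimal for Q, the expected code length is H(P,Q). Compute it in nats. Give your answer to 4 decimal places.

1.0796 nats

H(P,Q) = −Σ p·ln q.
  −0.74·ln(0.43) = 0.62454
  −0.21·ln(0.14) = 0.41288
  −0.05·ln(0.43) = 0.04220
H(P,Q) = 1.0796 nats.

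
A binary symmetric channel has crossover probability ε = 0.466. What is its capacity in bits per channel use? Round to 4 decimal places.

Binary symmetric channel: C = 1 − h₂(ε) where h₂ is the binary entropy function.
h₂(0.466) = −0.466·log₂0.466 − 0.534·log₂0.534 = 0.9967.
C = 1 − 0.9967 = 0.0033 bits per channel use.

0.0033 bits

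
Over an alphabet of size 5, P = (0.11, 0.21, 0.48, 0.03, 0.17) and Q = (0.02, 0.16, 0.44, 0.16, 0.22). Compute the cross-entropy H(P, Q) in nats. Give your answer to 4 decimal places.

1.5216 nats

H(P,Q) = −Σ p·ln q.
  −0.11·ln(0.02) = 0.43032
  −0.21·ln(0.16) = 0.38484
  −0.48·ln(0.44) = 0.39407
  −0.03·ln(0.16) = 0.05498
  −0.17·ln(0.22) = 0.25740
H(P,Q) = 1.5216 nats.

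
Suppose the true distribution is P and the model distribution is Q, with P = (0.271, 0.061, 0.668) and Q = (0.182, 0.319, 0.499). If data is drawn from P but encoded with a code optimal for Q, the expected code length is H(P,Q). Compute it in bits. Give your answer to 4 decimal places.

H(P,Q) = −Σ p·log₂ q.
  −0.271·log₂(0.182) = 0.66612
  −0.061·log₂(0.319) = 0.10055
  −0.668·log₂(0.499) = 0.66993
H(P,Q) = 1.4366 bits.

1.4366 bits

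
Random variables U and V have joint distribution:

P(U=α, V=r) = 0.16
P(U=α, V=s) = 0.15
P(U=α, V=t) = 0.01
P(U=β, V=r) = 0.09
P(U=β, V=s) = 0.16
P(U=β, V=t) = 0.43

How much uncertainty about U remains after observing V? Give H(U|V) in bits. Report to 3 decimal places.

0.614 bits

Marginals: p(U) = (0.3200, 0.6800), p(V) = (0.2500, 0.3100, 0.4400).
H(U|V) = Σ p(V) · H(U|V=·).
  V=r: p=0.2500, H(U|V=r) = 0.9427
  V=s: p=0.3100, H(U|V=s) = 0.9992
  V=t: p=0.4400, H(U|V=t) = 0.1565
Weighted sum = 0.614 bits.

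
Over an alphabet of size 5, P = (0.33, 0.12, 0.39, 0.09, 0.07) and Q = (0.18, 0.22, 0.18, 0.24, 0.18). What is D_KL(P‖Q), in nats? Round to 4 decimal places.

0.2744 nats

D(P‖Q) = Σ p·ln(p/q).
  0.33·ln(0.33/0.18) = 0.20002
  0.12·ln(0.12/0.22) = -0.07274
  0.39·ln(0.39/0.18) = 0.30154
  0.09·ln(0.09/0.24) = -0.08827
  0.07·ln(0.07/0.18) = -0.06611
D(P‖Q) = 0.2744 nats.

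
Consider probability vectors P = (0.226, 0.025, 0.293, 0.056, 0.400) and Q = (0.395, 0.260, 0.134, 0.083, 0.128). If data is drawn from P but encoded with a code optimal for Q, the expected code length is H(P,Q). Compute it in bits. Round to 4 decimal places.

H(P,Q) = −Σ p·log₂ q.
  −0.226·log₂(0.395) = 0.30286
  −0.025·log₂(0.260) = 0.04859
  −0.293·log₂(0.134) = 0.84961
  −0.056·log₂(0.083) = 0.20108
  −0.400·log₂(0.128) = 1.18631
H(P,Q) = 2.5884 bits.

2.5884 bits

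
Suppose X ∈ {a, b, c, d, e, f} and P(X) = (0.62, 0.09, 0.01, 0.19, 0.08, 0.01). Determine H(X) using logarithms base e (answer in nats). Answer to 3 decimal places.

1.123 nats

H(X) = −Σ p·ln p.
  −(0.62)·ln(0.62) = 0.2964
  −(0.09)·ln(0.09) = 0.2167
  −(0.01)·ln(0.01) = 0.0461
  −(0.19)·ln(0.19) = 0.3155
  −(0.08)·ln(0.08) = 0.2021
  −(0.01)·ln(0.01) = 0.0461
Sum: 0.2964 + 0.2167 + 0.0461 + 0.3155 + 0.2021 + 0.0461 = 1.123 nats.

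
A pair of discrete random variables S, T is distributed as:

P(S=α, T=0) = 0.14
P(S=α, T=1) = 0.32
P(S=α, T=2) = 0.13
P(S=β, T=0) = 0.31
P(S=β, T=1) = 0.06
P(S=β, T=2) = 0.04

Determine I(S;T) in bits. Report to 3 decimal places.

Marginals: p(S) = (0.5900, 0.4100), p(T) = (0.4500, 0.3800, 0.1700).
I(S;T) = Σ p(x,y)·log₂[p(x,y)/(p(x)p(y))].
  (α,0): 0.14·log₂(0.5273) = -0.1293
  (α,1): 0.32·log₂(1.4273) = 0.1643
  (α,2): 0.13·log₂(1.2961) = 0.0486
  (β,0): 0.31·log₂(1.6802) = 0.2321
  (β,1): 0.06·log₂(0.3851) = -0.0826
  (β,2): 0.04·log₂(0.5739) = -0.0320
Sum = 0.201 bits.

0.201 bits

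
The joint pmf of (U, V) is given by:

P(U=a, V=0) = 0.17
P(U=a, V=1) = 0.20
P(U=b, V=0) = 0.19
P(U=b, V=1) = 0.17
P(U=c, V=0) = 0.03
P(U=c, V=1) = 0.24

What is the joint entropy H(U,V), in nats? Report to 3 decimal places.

1.688 nats

H(U,V) = −Σ p(x,y)·ln p(x,y) over all 6 cells.
  cell (a,0): −0.17·ln0.17 = 0.3012
  cell (a,1): −0.20·ln0.20 = 0.3219
  cell (b,0): −0.19·ln0.19 = 0.3155
  cell (b,1): −0.17·ln0.17 = 0.3012
  cell (c,0): −0.03·ln0.03 = 0.1052
  cell (c,1): −0.24·ln0.24 = 0.3425
Sum = 1.688 nats.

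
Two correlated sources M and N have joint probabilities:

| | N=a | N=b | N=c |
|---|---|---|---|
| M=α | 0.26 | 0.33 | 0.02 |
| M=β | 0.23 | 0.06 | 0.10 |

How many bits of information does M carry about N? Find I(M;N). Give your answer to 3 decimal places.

0.157 bits

Marginals: p(M) = (0.6100, 0.3900), p(N) = (0.4900, 0.3900, 0.1200).
I(M;N) = Σ p(x,y)·log₂[p(x,y)/(p(x)p(y))].
  (α,a): 0.26·log₂(0.8699) = -0.0523
  (α,b): 0.33·log₂(1.3871) = 0.1558
  (α,c): 0.02·log₂(0.2732) = -0.0374
  (β,a): 0.23·log₂(1.2036) = 0.0615
  (β,b): 0.06·log₂(0.3945) = -0.0805
  (β,c): 0.10·log₂(2.1368) = 0.1095
Sum = 0.157 bits.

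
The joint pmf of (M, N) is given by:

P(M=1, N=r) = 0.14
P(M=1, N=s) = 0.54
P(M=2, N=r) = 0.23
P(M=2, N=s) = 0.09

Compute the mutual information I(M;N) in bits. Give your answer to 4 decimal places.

Marginals: p(M) = (0.6800, 0.3200), p(N) = (0.3700, 0.6300).
I(M;N) = Σ p(x,y)·log₂[p(x,y)/(p(x)p(y))].
  (1,r): 0.14·log₂(0.5564) = -0.11840
  (1,s): 0.54·log₂(1.2605) = 0.18036
  (2,r): 0.23·log₂(1.9426) = 0.22033
  (2,s): 0.09·log₂(0.4464) = -0.10471
Sum = 0.1776 bits.

0.1776 bits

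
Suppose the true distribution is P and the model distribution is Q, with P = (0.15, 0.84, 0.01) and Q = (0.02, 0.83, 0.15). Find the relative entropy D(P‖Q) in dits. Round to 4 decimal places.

D(P‖Q) = Σ p·log₁₀(p/q).
  0.15·log₁₀(0.15/0.02) = 0.13126
  0.84·log₁₀(0.84/0.83) = 0.00437
  0.01·log₁₀(0.01/0.15) = -0.01176
D(P‖Q) = 0.1239 dits.

0.1239 dits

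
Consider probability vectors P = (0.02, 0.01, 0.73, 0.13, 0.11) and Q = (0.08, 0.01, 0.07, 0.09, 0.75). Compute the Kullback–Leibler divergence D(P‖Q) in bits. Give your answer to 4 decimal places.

D(P‖Q) = Σ p·log₂(p/q).
  0.02·log₂(0.02/0.08) = -0.04000
  0.01·log₂(0.01/0.01) = 0.00000
  0.73·log₂(0.73/0.07) = 2.46920
  0.13·log₂(0.13/0.09) = 0.06897
  0.11·log₂(0.11/0.75) = -0.30463
D(P‖Q) = 2.1935 bits.

2.1935 bits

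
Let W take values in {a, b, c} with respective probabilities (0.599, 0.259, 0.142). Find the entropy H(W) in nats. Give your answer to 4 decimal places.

0.9340 nats

H(W) = −Σ p·ln p.
  −(0.599)·ln(0.599) = 0.30698
  −(0.259)·ln(0.259) = 0.34989
  −(0.142)·ln(0.142) = 0.27717
Sum: 0.30698 + 0.34989 + 0.27717 = 0.9340 nats.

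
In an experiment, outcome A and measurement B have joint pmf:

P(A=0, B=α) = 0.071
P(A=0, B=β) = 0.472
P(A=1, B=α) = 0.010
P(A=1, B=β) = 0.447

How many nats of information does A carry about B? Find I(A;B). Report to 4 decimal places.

0.0225 nats

Marginals: p(A) = (0.5430, 0.4570), p(B) = (0.0810, 0.9190).
I(A;B) = Σ p(x,y)·ln[p(x,y)/(p(x)p(y))].
  (0,α): 0.071·ln(1.6143) = 0.03400
  (0,β): 0.472·ln(0.9459) = -0.02627
  (1,α): 0.010·ln(0.2701) = -0.01309
  (1,β): 0.447·ln(1.0643) = 0.02787
Sum = 0.0225 nats.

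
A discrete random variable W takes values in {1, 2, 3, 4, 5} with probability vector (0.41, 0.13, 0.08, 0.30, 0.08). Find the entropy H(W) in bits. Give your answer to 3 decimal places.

H(W) = −Σ p·log₂ p.
  −(0.41)·log₂(0.41) = 0.5274
  −(0.13)·log₂(0.13) = 0.3826
  −(0.08)·log₂(0.08) = 0.2915
  −(0.30)·log₂(0.30) = 0.5211
  −(0.08)·log₂(0.08) = 0.2915
Sum: 0.5274 + 0.3826 + 0.2915 + 0.5211 + 0.2915 = 2.014 bits.

2.014 bits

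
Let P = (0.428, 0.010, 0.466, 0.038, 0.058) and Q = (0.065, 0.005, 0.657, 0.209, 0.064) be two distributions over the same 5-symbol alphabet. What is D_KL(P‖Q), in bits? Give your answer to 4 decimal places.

0.8411 bits

D(P‖Q) = Σ p·log₂(p/q).
  0.428·log₂(0.428/0.065) = 1.16377
  0.010·log₂(0.010/0.005) = 0.01000
  0.466·log₂(0.466/0.657) = -0.23093
  0.038·log₂(0.038/0.209) = -0.09346
  0.058·log₂(0.058/0.064) = -0.00824
D(P‖Q) = 0.8411 bits.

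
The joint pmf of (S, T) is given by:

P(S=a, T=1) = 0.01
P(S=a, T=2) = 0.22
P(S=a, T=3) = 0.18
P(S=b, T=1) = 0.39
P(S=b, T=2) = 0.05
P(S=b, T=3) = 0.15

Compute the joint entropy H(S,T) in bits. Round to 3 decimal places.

H(S,T) = −Σ p(x,y)·log₂ p(x,y) over all 6 cells.
  cell (a,1): −0.01·log₂0.01 = 0.0664
  cell (a,2): −0.22·log₂0.22 = 0.4806
  cell (a,3): −0.18·log₂0.18 = 0.4453
  cell (b,1): −0.39·log₂0.39 = 0.5298
  cell (b,2): −0.05·log₂0.05 = 0.2161
  cell (b,3): −0.15·log₂0.15 = 0.4105
Sum = 2.149 bits.

2.149 bits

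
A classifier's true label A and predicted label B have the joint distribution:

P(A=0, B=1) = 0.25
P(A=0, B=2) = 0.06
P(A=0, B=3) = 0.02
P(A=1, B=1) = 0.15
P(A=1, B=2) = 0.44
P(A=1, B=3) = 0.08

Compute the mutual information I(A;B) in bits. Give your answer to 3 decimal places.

0.196 bits

Marginals: p(A) = (0.3300, 0.6700), p(B) = (0.4000, 0.5000, 0.1000).
I(A;B) = H(A) + H(B) − H(A,B).
H(A) = 0.9149, H(B) = 1.3610, H(A,B) = 2.0796.
I(A;B) = 0.9149 + 1.3610 − 2.0796 = 0.196 bits.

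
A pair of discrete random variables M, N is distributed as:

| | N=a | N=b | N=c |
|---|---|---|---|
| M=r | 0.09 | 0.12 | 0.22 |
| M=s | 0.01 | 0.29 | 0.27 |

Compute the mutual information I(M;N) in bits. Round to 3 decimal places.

Marginals: p(M) = (0.4300, 0.5700), p(N) = (0.1000, 0.4100, 0.4900).
I(M;N) = Σ p(x,y)·log₂[p(x,y)/(p(x)p(y))].
  (r,a): 0.09·log₂(2.0930) = 0.0959
  (r,b): 0.12·log₂(0.6807) = -0.0666
  (r,c): 0.22·log₂(1.0441) = 0.0137
  (s,a): 0.01·log₂(0.1754) = -0.0251
  (s,b): 0.29·log₂(1.2409) = 0.0903
  (s,c): 0.27·log₂(0.9667) = -0.0132
Sum = 0.095 bits.

0.095 bits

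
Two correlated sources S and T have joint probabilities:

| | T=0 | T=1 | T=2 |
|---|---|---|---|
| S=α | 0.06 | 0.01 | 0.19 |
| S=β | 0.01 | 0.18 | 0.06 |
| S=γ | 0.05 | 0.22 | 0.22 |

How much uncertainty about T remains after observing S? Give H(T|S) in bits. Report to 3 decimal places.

Chain rule: H(T|S) = H(S,T) − H(S).
Marginals: p(S) = (0.2600, 0.2500, 0.4900), p(T) = (0.1200, 0.4100, 0.4700).
H(S,T) = 2.6977 bits; H(S) = 1.5096 bits.
H(T|S) = 2.6977 − 1.5096 = 1.188 bits.

1.188 bits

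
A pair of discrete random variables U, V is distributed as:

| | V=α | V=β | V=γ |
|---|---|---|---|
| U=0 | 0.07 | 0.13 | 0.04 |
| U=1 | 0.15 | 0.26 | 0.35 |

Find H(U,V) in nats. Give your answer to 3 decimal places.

H(U,V) = −Σ p(x,y)·ln p(x,y) over all 6 cells.
  cell (0,α): −0.07·ln0.07 = 0.1861
  cell (0,β): −0.13·ln0.13 = 0.2652
  cell (0,γ): −0.04·ln0.04 = 0.1288
  cell (1,α): −0.15·ln0.15 = 0.2846
  cell (1,β): −0.26·ln0.26 = 0.3502
  cell (1,γ): −0.35·ln0.35 = 0.3674
Sum = 1.582 nats.

1.582 nats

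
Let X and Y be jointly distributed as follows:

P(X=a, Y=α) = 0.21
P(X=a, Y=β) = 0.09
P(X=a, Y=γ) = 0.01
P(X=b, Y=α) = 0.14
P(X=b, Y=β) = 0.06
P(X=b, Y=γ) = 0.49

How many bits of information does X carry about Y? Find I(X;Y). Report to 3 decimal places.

Marginals: p(X) = (0.3100, 0.6900), p(Y) = (0.3500, 0.1500, 0.5000).
I(X;Y) = Σ p(x,y)·log₂[p(x,y)/(p(x)p(y))].
  (a,α): 0.21·log₂(1.9355) = 0.2001
  (a,β): 0.09·log₂(1.9355) = 0.0857
  (a,γ): 0.01·log₂(0.0645) = -0.0395
  (b,α): 0.14·log₂(0.5797) = -0.1101
  (b,β): 0.06·log₂(0.5797) = -0.0472
  (b,γ): 0.49·log₂(1.4203) = 0.2480
Sum = 0.337 bits.

0.337 bits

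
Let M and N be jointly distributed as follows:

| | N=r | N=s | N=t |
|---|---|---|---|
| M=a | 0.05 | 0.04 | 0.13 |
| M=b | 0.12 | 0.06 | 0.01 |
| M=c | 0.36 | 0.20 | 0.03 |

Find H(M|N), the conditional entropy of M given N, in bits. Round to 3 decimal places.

Chain rule: H(M|N) = H(M,N) − H(N).
Marginals: p(M) = (0.2200, 0.1900, 0.5900), p(N) = (0.5300, 0.3000, 0.1700).
H(M,N) = 2.6083 bits; H(N) = 1.4411 bits.
H(M|N) = 2.6083 − 1.4411 = 1.167 bits.

1.167 bits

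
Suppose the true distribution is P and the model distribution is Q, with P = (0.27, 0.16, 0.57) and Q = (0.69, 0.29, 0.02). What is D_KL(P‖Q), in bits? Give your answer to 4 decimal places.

2.2520 bits

D(P‖Q) = Σ p·log₂(p/q).
  0.27·log₂(0.27/0.69) = -0.36548
  0.16·log₂(0.16/0.29) = -0.13728
  0.57·log₂(0.57/0.02) = 2.75475
D(P‖Q) = 2.2520 bits.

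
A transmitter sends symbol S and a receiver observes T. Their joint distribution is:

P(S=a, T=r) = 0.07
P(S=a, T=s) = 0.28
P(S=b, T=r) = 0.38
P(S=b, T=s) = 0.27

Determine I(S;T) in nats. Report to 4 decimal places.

0.0718 nats

Marginals: p(S) = (0.3500, 0.6500), p(T) = (0.4500, 0.5500).
I(S;T) = Σ p(x,y)·ln[p(x,y)/(p(x)p(y))].
  (a,r): 0.07·ln(0.4444) = -0.05677
  (a,s): 0.28·ln(1.4545) = 0.10491
  (b,r): 0.38·ln(1.2991) = 0.09945
  (b,s): 0.27·ln(0.7552) = -0.07579
Sum = 0.0718 nats.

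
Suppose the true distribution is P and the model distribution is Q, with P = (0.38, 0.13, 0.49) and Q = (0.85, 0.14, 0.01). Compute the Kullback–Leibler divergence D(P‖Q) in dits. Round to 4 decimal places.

0.6912 dits

D(P‖Q) = Σ p·log₁₀(p/q).
  0.38·log₁₀(0.38/0.85) = -0.13286
  0.13·log₁₀(0.13/0.14) = -0.00418
  0.49·log₁₀(0.49/0.01) = 0.82820
D(P‖Q) = 0.6912 dits.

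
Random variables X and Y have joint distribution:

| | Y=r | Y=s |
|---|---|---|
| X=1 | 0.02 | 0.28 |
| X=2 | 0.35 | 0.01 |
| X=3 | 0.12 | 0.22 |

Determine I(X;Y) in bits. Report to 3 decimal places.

0.509 bits

Marginals: p(X) = (0.3000, 0.3600, 0.3400), p(Y) = (0.4900, 0.5100).
I(X;Y) = H(X) + H(Y) − H(X,Y).
H(X) = 1.5809, H(Y) = 0.9997, H(X,Y) = 2.0713.
I(X;Y) = 1.5809 + 0.9997 − 2.0713 = 0.509 bits.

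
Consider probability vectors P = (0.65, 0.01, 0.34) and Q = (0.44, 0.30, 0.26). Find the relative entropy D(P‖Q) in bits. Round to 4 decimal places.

0.4484 bits

D(P‖Q) = Σ p·log₂(p/q).
  0.65·log₂(0.65/0.44) = 0.36591
  0.01·log₂(0.01/0.30) = -0.04907
  0.34·log₂(0.34/0.26) = 0.13159
D(P‖Q) = 0.4484 bits.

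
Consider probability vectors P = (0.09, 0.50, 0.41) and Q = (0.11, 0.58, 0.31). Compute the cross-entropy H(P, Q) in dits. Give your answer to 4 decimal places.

0.4131 dits

H(P,Q) = −Σ p·log₁₀ q.
  −0.09·log₁₀(0.11) = 0.08627
  −0.50·log₁₀(0.58) = 0.11829
  −0.41·log₁₀(0.31) = 0.20854
H(P,Q) = 0.4131 dits.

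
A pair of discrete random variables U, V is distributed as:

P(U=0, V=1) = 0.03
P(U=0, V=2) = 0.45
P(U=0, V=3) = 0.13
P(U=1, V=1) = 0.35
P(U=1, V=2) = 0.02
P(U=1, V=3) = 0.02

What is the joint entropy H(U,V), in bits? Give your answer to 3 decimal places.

H(U,V) = −Σ p(x,y)·log₂ p(x,y) over all 6 cells.
  cell (0,1): −0.03·log₂0.03 = 0.1518
  cell (0,2): −0.45·log₂0.45 = 0.5184
  cell (0,3): −0.13·log₂0.13 = 0.3826
  cell (1,1): −0.35·log₂0.35 = 0.5301
  cell (1,2): −0.02·log₂0.02 = 0.1129
  cell (1,3): −0.02·log₂0.02 = 0.1129
Sum = 1.809 bits.

1.809 bits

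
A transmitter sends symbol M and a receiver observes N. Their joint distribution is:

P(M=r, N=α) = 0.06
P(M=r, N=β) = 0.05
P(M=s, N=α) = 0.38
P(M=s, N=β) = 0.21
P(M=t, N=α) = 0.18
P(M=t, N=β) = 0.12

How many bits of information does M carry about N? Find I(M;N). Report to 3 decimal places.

0.003 bits

Marginals: p(M) = (0.1100, 0.5900, 0.3000), p(N) = (0.6200, 0.3800).
I(M;N) = Σ p(x,y)·log₂[p(x,y)/(p(x)p(y))].
  (r,α): 0.06·log₂(0.8798) = -0.0111
  (r,β): 0.05·log₂(1.1962) = 0.0129
  (s,α): 0.38·log₂(1.0388) = 0.0209
  (s,β): 0.21·log₂(0.9367) = -0.0198
  (t,α): 0.18·log₂(0.9677) = -0.0085
  (t,β): 0.12·log₂(1.0526) = 0.0089
Sum = 0.003 bits.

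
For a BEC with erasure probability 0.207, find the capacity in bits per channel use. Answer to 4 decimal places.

0.7930 bits

Binary erasure channel: capacity C = 1 − ε.
C = 1 − 0.207 = 0.7930 bits per channel use.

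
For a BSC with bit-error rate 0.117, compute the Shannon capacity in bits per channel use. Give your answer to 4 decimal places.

0.4793 bits

Binary symmetric channel: C = 1 − h₂(ε) where h₂ is the binary entropy function.
h₂(0.117) = −0.117·log₂0.117 − 0.883·log₂0.883 = 0.5207.
C = 1 − 0.5207 = 0.4793 bits per channel use.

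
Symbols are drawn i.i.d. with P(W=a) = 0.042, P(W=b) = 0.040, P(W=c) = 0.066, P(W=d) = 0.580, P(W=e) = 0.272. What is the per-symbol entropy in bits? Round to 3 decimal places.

H(W) = −Σ p·log₂ p.
  −(0.042)·log₂(0.042) = 0.1921
  −(0.040)·log₂(0.040) = 0.1858
  −(0.066)·log₂(0.066) = 0.2588
  −(0.580)·log₂(0.580) = 0.4558
  −(0.272)·log₂(0.272) = 0.5109
Sum: 0.1921 + 0.1858 + 0.2588 + 0.4558 + 0.5109 = 1.603 bits.

1.603 bits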